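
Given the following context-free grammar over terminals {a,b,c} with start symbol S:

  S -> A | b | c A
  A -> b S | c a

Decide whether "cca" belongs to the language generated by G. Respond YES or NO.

Convert to CNF:
  S -> T0 S | T1 A | T1 T2 | b
  A -> T0 S | T1 T2
  T0 -> b
  T1 -> c
  T2 -> a

CYK fill:
  cell(0,0) c: {T1}  orig:{}
  cell(1,1) c: {T1}  orig:{}
  cell(2,2) a: {T2}  orig:{}
  cell(0,1) cc: ∅
  cell(1,2) ca: {A,S}
  cell(0,2) cca: {S}

S ∈ T[0,2] ⇒ YES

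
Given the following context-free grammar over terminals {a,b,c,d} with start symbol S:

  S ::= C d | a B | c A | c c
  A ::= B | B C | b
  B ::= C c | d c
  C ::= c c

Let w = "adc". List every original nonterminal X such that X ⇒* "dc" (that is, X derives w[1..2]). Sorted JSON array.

CNF form of G:
  S -> C T1 | T0 A | T0 T0 | T2 B
  A -> B C | C T0 | T1 T0 | b
  B -> C T0 | T1 T0
  C -> T0 T0
  T0 -> c
  T1 -> d
  T2 -> a

Fill CYK table bottom-up (cells [i..j] with 1 ≤ i ≤ j ≤ 2 only):
  [1..1]={T1}  "d"  orig:{}
  [2..2]={T0}  "c"  orig:{}
  [1..2]={A,B}  "dc"

Original NTs in T[1,2] deriving "dc": ["A", "B"]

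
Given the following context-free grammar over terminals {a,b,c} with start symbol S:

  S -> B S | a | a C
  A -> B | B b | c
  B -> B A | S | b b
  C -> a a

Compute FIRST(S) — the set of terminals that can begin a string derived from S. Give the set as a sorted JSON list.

FIRST sets, iterate to fixpoint:
[1]
  A via A→c: +{c}
  B via B→b b: +{b}
  C via C→a a: +{a}
  S via S→B S: +{b}
  S via S→a: +{a}
  FIRST(S)={a,b}  FIRST(A)={c}  FIRST(B)={b}  FIRST(C)={a}
[2]
  A via A→B: +{b}
  B via B→S: +{a}
  FIRST(S)={a,b}  FIRST(A)={b,c}  FIRST(B)={a,b}  FIRST(C)={a}
[3]
  A via A→B: +{a}
  FIRST(S)={a,b}  FIRST(A)={a,b,c}  FIRST(B)={a,b}  FIRST(C)={a}
[4] (stable)
  FIRST(S)={a,b}  FIRST(A)={a,b,c}  FIRST(B)={a,b}  FIRST(C)={a}

FIRST(S) = ["a", "b"]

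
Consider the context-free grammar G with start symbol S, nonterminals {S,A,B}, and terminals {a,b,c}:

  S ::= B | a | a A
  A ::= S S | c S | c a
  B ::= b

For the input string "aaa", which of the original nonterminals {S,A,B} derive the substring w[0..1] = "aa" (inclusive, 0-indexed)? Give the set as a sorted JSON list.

CNF form of G:
  S -> T1 A | a | b
  A -> S S | T0 S | T0 T1
  B -> b
  T0 -> c
  T1 -> a

Fill CYK table bottom-up, restricted to cells inside w[0..1]:
  cell(0,0) a: {S,T1}  orig:{S}
  cell(1,1) a: {S,T1}  orig:{S}
  cell(0,1) aa: {A}

Original NTs in T[0,1] deriving "aa": ["A"]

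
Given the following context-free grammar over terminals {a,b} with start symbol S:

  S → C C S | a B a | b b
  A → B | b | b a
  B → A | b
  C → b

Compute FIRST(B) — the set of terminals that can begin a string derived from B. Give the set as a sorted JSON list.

FIRST iteration:
iter 1:
  A via A→b: +{b}
  B via B→A: +{b}
  C via C→b: +{b}
  S via S→C C S: +{b}
  S via S→a B a: +{a}
  S: {a,b}  A: {b}  B: {b}  C: {b}
iter 2: done
  S: {a,b}  A: {b}  B: {b}  C: {b}

FIRST(B) = ["b"]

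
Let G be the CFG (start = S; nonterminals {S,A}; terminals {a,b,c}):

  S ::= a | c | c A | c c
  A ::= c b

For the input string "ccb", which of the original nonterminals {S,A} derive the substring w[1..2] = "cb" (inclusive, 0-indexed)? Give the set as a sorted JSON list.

CNF form of G:
  S -> T0 A | T0 T0 | a | c
  A -> T0 T1
  T0 -> c
  T1 -> b

CYK table (by increasing span) (cells [i..j] with 1 ≤ i ≤ j ≤ 2 only):
  T[1,1] 'c' = {S,T0}  orig:{S}
  T[2,2] 'b' = {T1}  orig:{}
  T[1,2] 'cb' = {A}

Original NTs in T[1,2] deriving "cb": ["A"]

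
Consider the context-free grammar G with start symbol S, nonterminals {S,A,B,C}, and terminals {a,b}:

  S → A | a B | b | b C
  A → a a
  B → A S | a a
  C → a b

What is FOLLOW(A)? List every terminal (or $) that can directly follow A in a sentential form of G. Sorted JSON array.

Compute FIRST by fixpoint:
[1]
  A via A→a a: +{a}
  B via B→A S: +{a}
  C via C→a b: +{a}
  S via S→A: +{a}
  S via S→b: +{b}
  S: {a,b}  A: {a}  B: {a}  C: {a}
[2] (no change)
  S: {a,b}  A: {a}  B: {a}  C: {a}

FOLLOW sets:
FOLLOW(S) := {$}
pass 1:
  B→A S: FOLLOW(A) ⊇ FIRST(S) = {a,b}; new: +{a,b}
  S→A: FOLLOW(A) ⊇ FOLLOW(S) ⊇ {$}; new: +{$}
  S→a B: FOLLOW(B) ⊇ FOLLOW(S) ⊇ {$}; new: +{$}
  S→b C: FOLLOW(C) ⊇ FOLLOW(S) ⊇ {$}; new: +{$}
  S: {$}  A: {$,a,b}  B: {$}  C: {$}
pass 2: (no change)
  S: {$}  A: {$,a,b}  B: {$}  C: {$}

FOLLOW(A) = ["$", "a", "b"]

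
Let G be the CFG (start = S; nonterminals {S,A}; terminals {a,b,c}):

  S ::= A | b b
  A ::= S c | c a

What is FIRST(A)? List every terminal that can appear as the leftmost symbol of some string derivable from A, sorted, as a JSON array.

FIRST iteration:
round 1:
  A via A→c a: +{c}
  S via S→A: +{c}
  S via S→b b: +{b}
  S: {b,c}  A: {c}
round 2:
  A via A→S c: +{b}
  S: {b,c}  A: {b,c}
round 3: done
  S: {b,c}  A: {b,c}

FIRST(A) = ["b", "c"]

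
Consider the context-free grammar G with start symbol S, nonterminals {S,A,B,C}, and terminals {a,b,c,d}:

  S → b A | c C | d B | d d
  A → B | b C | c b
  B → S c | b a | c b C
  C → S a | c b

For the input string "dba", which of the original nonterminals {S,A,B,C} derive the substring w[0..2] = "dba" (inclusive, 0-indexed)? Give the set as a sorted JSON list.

Convert to CNF:
  S -> T0 C | T1 A | T3 B | T3 T3
  A -> S T0 | T0 T1 | T0 X4 | T1 C | T1 T2
  B -> S T0 | T0 X5 | T1 T2
  C -> S T2 | T0 T1
  T0 -> c
  T1 -> b
  T2 -> a
  T3 -> d
  X4 -> T1 C
  X5 -> T1 C

Fill CYK table bottom-up — only the sub-triangle for w[0..2]:
  [0..0]={T3}  "d"  orig:{}
  [1..1]={T1}  "b"  orig:{}
  [2..2]={T2}  "a"  orig:{}
  [0..1]=∅  "db"
  [1..2]={A,B}  "ba"
  [0..2]={S}  "dba"

Original NTs in T[0,2] deriving "dba": ["S"]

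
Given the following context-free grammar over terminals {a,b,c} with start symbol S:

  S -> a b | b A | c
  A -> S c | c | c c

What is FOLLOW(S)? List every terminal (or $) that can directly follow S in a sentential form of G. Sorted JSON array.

Compute FIRST by fixpoint:
pass 1:
  A via A→c: +{c}
  S via S→a b: +{a}
  S via S→b A: +{b}
  S via S→c: +{c}
  S: {a,b,c}  A: {c}
pass 2:
  A via A→S c: +{a,b}
  S: {a,b,c}  A: {a,b,c}
pass 3: done
  S: {a,b,c}  A: {a,b,c}

Compute FOLLOW by fixpoint:
initialize: $ ∈ FOLLOW(S)
round 1:
  A→S c: FOLLOW(S) ⊇ FIRST(c) = {c}; new: +{c}
  S→b A: FOLLOW(A) ⊇ FOLLOW(S) ⊇ {$,c}; new: +{$,c}
  S: {$,c}  A: {$,c}
round 2: done
  S: {$,c}  A: {$,c}

FOLLOW(S) = ["$", "c"]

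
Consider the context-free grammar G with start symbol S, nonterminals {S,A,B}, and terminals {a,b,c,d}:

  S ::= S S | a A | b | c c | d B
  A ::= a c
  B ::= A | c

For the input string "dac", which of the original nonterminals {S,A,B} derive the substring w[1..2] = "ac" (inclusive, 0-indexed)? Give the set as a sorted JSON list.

Convert to CNF:
  S -> S S | T0 A | T1 T1 | T2 B | b
  A -> T0 T1
  B -> T0 T1 | c
  T0 -> a
  T1 -> c
  T2 -> d

CYK fill (cells [i..j] with 1 ≤ i ≤ j ≤ 2 only):
  [1..1]={T0}  "a"  orig:{}
  [2..2]={B,T1}  "c"  orig:{B}
  [1..2]={A,B}  "ac"

Original NTs in T[1,2] deriving "ac": ["A", "B"]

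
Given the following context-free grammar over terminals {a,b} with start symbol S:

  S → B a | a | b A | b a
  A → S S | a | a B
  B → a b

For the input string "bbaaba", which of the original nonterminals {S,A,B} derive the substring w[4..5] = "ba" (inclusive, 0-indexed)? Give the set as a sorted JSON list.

Convert to CNF:
  S -> B T0 | T1 A | T1 T0 | a
  A -> S S | T0 B | a
  B -> T0 T1
  T0 -> a
  T1 -> b

CYK fill — only the sub-triangle for w[4..5]:
  cell(4,4) b: {T1}  orig:{}
  cell(5,5) a: {A,S,T0}  orig:{A,S}
  cell(4,5) ba: {S}

Original NTs in T[4,5] deriving "ba": ["S"]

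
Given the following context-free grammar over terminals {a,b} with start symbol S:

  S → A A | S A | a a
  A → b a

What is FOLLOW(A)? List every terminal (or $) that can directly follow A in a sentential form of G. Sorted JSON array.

Compute FIRST by fixpoint:
round 1:
  A via A→b a: +{b}
  S via S→A A: +{b}
  S via S→a a: +{a}
  FIRST(S)={a,b}  FIRST(A)={b}
round 2: (stable)
  FIRST(S)={a,b}  FIRST(A)={b}

FOLLOW iteration:
FOLLOW(S) := {$}
pass 1:
  S→A A: FOLLOW(A) ⊇ FIRST(A) = {b}; new: +{b}
  S→A A: FOLLOW(A) ⊇ FOLLOW(S) ⊇ {$}; new: +{$}
  S→S A: FOLLOW(S) ⊇ FIRST(A) = {b}; new: +{b}
  FOLLOW[S]={$,b}  FOLLOW[A]={$,b}
pass 2: (no change)
  FOLLOW[S]={$,b}  FOLLOW[A]={$,b}

FOLLOW(A) = ["$", "b"]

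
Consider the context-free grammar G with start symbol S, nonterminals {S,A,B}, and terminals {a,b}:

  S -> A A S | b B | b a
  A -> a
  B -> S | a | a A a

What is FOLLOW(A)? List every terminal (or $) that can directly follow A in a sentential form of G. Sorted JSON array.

Compute FIRST by fixpoint:
pass 1:
  A via A→a: +{a}
  B via B→a: +{a}
  S via S→A A S: +{a}
  S via S→b B: +{b}
  FIRST[S]={a,b}  FIRST[A]={a}  FIRST[B]={a}
pass 2:
  B via B→S: +{b}
  FIRST[S]={a,b}  FIRST[A]={a}  FIRST[B]={a,b}
pass 3: — fixpoint
  FIRST[S]={a,b}  FIRST[A]={a}  FIRST[B]={a,b}

FOLLOW sets:
FOLLOW(S) := {$}
[1]
  B→a A a: FOLLOW(A) ⊇ FIRST(a) = {a}; new: +{a}
  S→A A S: FOLLOW(A) ⊇ FIRST(S) = {a,b}; new: +{b}
  S→b B: FOLLOW(B) ⊇ FOLLOW(S) ⊇ {$}; new: +{$}
  FOLLOW[S]={$}  FOLLOW[A]={a,b}  FOLLOW[B]={$}
[2] done
  FOLLOW[S]={$}  FOLLOW[A]={a,b}  FOLLOW[B]={$}

FOLLOW(A) = ["a", "b"]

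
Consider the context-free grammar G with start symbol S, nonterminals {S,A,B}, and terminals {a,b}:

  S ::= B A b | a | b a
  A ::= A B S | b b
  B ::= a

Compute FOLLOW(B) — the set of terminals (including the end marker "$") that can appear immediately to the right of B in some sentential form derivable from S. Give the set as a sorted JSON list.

Compute FIRST by fixpoint:
iter 1:
  A via A→b b: +{b}
  B via B→a: +{a}
  S via S→B A b: +{a}
  S via S→b a: +{b}
  FIRST(S)={a,b}  FIRST(A)={b}  FIRST(B)={a}
iter 2: (stable)
  FIRST(S)={a,b}  FIRST(A)={b}  FIRST(B)={a}

FOLLOW sets:
initialize: $ ∈ FOLLOW(S)
round 1:
  A→A B S: FOLLOW(A) ⊇ FIRST(B) = {a}; new: +{a}
  A→A B S: FOLLOW(B) ⊇ FIRST(S) = {a,b}; new: +{a,b}
  A→A B S: FOLLOW(S) ⊇ FOLLOW(A) ⊇ {a}; new: +{a}
  S→B A b: FOLLOW(A) ⊇ FIRST(b) = {b}; new: +{b}
  FOLLOW[S]={$,a}  FOLLOW[A]={a,b}  FOLLOW[B]={a,b}
round 2:
  A→A B S: FOLLOW(S) ⊇ FOLLOW(A) ⊇ {a,b}; new: +{b}
  FOLLOW[S]={$,a,b}  FOLLOW[A]={a,b}  FOLLOW[B]={a,b}
round 3: (stable)
  FOLLOW[S]={$,a,b}  FOLLOW[A]={a,b}  FOLLOW[B]={a,b}

FOLLOW(B) = ["a", "b"]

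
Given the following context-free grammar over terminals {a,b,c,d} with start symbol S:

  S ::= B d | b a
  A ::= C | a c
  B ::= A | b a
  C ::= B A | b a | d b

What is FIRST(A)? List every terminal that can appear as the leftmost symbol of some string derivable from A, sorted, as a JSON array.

Compute FIRST by fixpoint:
round 1:
  A via A→a c: +{a}
  B via B→A: +{a}
  B via B→b a: +{b}
  C via C→B A: +{a,b}
  C via C→d b: +{d}
  S via S→B d: +{a,b}
  S: {a,b}  A: {a}  B: {a,b}  C: {a,b,d}
round 2:
  A via A→C: +{b,d}
  B via B→A: +{d}
  S via S→B d: +{d}
  S: {a,b,d}  A: {a,b,d}  B: {a,b,d}  C: {a,b,d}
round 3: (stable)
  S: {a,b,d}  A: {a,b,d}  B: {a,b,d}  C: {a,b,d}

FIRST(A) = ["a", "b", "d"]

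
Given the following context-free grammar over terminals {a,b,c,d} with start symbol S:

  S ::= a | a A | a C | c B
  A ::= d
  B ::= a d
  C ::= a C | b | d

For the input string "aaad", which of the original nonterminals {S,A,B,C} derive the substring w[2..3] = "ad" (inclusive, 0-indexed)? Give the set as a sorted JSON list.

Convert to CNF:
  S -> T0 A | T0 C | T2 B | a
  A -> d
  B -> T0 T1
  C -> T0 C | b | d
  T0 -> a
  T1 -> d
  T2 -> c

CYK fill, restricted to cells inside w[2..3]:
  cell(2,2) a: {S,T0}  orig:{S}
  cell(3,3) d: {A,C,T1}  orig:{A,C}
  cell(2,3) ad: {B,C,S}

Original NTs in T[2,3] deriving "ad": ["B", "C", "S"]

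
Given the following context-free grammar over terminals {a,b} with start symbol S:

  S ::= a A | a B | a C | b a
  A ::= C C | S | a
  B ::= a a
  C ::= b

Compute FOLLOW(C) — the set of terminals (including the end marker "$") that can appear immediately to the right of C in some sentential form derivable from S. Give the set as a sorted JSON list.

FIRST sets, iterate to fixpoint:
iter 1:
  A via A→a: +{a}
  B via B→a a: +{a}
  C via C→b: +{b}
  S via S→a A: +{a}
  S via S→b a: +{b}
  FIRST(S)={a,b}  FIRST(A)={a}  FIRST(B)={a}  FIRST(C)={b}
iter 2:
  A via A→C C: +{b}
  FIRST(S)={a,b}  FIRST(A)={a,b}  FIRST(B)={a}  FIRST(C)={b}
iter 3: done
  FIRST(S)={a,b}  FIRST(A)={a,b}  FIRST(B)={a}  FIRST(C)={b}

Compute FOLLOW by fixpoint:
FOLLOW(S) := {$}
round 1:
  A→C C: FOLLOW(C) ⊇ FIRST(C) = {b}; new: +{b}
  S→a A: FOLLOW(A) ⊇ FOLLOW(S) ⊇ {$}; new: +{$}
  S→a B: FOLLOW(B) ⊇ FOLLOW(S) ⊇ {$}; new: +{$}
  S→a C: FOLLOW(C) ⊇ FOLLOW(S) ⊇ {$}; new: +{$}
  FOLLOW(S)={$}  FOLLOW(A)={$}  FOLLOW(B)={$}  FOLLOW(C)={$,b}
round 2: done
  FOLLOW(S)={$}  FOLLOW(A)={$}  FOLLOW(B)={$}  FOLLOW(C)={$,b}

FOLLOW(C) = ["$", "b"]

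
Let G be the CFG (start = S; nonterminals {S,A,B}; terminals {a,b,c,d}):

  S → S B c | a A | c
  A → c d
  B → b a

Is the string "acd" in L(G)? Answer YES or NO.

Convert to CNF:
  S -> S X4 | T3 A | c
  A -> T0 T1
  B -> T2 T3
  T0 -> c
  T1 -> d
  T2 -> b
  T3 -> a
  X4 -> B T0

CYK table (by increasing span):
  cell(0,0) a: {T3}  orig:{}
  cell(1,1) c: {S,T0}  orig:{S}
  cell(2,2) d: {T1}  orig:{}
  cell(0,1) ac: ∅
  cell(1,2) cd: {A}
  cell(0,2) acd: {S}

S ∈ T[0,2] ⇒ YES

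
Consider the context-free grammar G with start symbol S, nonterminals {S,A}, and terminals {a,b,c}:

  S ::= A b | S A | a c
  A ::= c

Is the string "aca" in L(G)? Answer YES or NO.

Convert to CNF:
  S -> A T0 | S A | T1 T2
  A -> c
  T0 -> b
  T1 -> a
  T2 -> c

CYK table (by increasing span):
  T[0,0] 'a' = {T1}  orig:{}
  T[1,1] 'c' = {A,T2}  orig:{A}
  T[2,2] 'a' = {T1}  orig:{}
  T[0,1] 'ac' = {S}
  T[1,2] 'ca' = ∅
  T[0,2] 'aca' = ∅

S ∉ T[0,2] ⇒ NO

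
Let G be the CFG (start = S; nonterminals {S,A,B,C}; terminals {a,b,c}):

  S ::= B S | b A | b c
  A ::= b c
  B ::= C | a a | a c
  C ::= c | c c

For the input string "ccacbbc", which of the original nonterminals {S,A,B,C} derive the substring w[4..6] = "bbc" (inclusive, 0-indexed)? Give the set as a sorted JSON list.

Convert to CNF:
  S -> B S | T0 A | T0 T1
  A -> T0 T1
  B -> T1 T1 | T2 T1 | T2 T2 | c
  C -> T1 T1 | c
  T0 -> b
  T1 -> c
  T2 -> a

CYK table (by increasing span), restricted to cells inside w[4..6]:
  [4..4]={T0}  "b"  orig:{}
  [5..5]={T0}  "b"  orig:{}
  [6..6]={B,C,T1}  "c"  orig:{B,C}
  [4..5]=∅  "bb"
  [5..6]={A,S}  "bc"
  [4..6]={S}  "bbc"

Original NTs in T[4,6] deriving "bbc": ["S"]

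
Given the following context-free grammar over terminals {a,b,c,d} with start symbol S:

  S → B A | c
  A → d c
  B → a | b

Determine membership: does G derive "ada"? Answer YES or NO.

Convert to CNF:
  S -> B A | c
  A -> T0 T1
  B -> a | b
  T0 -> d
  T1 -> c

CYK table (by increasing span):
  T[0,0] 'a' = {B}
  T[1,1] 'd' = {T0}  orig:{}
  T[2,2] 'a' = {B}
  T[0,1] 'ad' = ∅
  T[1,2] 'da' = ∅
  T[0,2] 'ada' = ∅

S ∉ T[0,2] ⇒ NO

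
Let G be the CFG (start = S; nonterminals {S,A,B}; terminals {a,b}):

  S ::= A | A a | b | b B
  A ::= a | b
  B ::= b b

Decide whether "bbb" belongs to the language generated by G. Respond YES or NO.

Convert to CNF:
  S -> A T1 | T0 B | a | b
  A -> a | b
  B -> T0 T0
  T0 -> b
  T1 -> a

Fill CYK table bottom-up:
  T[0,0] 'b' = {A,S,T0}  orig:{A,S}
  T[1,1] 'b' = {A,S,T0}  orig:{A,S}
  T[2,2] 'b' = {A,S,T0}  orig:{A,S}
  T[0,1] 'bb' = {B}
  T[1,2] 'bb' = {B}
  T[0,2] 'bbb' = {S}

S ∈ T[0,2] ⇒ YES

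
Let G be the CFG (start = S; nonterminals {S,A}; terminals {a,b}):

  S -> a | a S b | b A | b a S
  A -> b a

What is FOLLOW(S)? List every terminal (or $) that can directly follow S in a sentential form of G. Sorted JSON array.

Compute FIRST by fixpoint:
iter 1:
  A via A→b a: +{b}
  S via S→a: +{a}
  S via S→b A: +{b}
  S: {a,b}  A: {b}
iter 2: (no change)
  S: {a,b}  A: {b}

FOLLOW iteration:
initialize: $ ∈ FOLLOW(S)
round 1:
  S→a S b: FOLLOW(S) ⊇ FIRST(b) = {b}; new: +{b}
  S→b A: FOLLOW(A) ⊇ FOLLOW(S) ⊇ {$,b}; new: +{$,b}
  S: {$,b}  A: {$,b}
round 2: (no change)
  S: {$,b}  A: {$,b}

FOLLOW(S) = ["$", "b"]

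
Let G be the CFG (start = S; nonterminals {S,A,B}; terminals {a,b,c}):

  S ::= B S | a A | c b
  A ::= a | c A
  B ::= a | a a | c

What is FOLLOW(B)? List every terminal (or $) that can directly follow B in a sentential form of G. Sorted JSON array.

Compute FIRST by fixpoint:
iter 1:
  A via A→a: +{a}
  A via A→c A: +{c}
  B via B→a: +{a}
  B via B→c: +{c}
  S via S→B S: +{a,c}
  FIRST(S)={a,c}  FIRST(A)={a,c}  FIRST(B)={a,c}
iter 2: (no change)
  FIRST(S)={a,c}  FIRST(A)={a,c}  FIRST(B)={a,c}

FOLLOW iteration:
initialize: $ ∈ FOLLOW(S)
iter 1:
  S→B S: FOLLOW(B) ⊇ FIRST(S) = {a,c}; new: +{a,c}
  S→a A: FOLLOW(A) ⊇ FOLLOW(S) ⊇ {$}; new: +{$}
  FOLLOW[S]={$}  FOLLOW[A]={$}  FOLLOW[B]={a,c}
iter 2: — fixpoint
  FOLLOW[S]={$}  FOLLOW[A]={$}  FOLLOW[B]={a,c}

FOLLOW(B) = ["a", "c"]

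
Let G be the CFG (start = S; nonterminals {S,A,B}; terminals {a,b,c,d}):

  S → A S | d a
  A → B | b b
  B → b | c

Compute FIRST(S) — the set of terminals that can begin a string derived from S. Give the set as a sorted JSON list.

FIRST sets, iterate to fixpoint:
pass 1:
  A via A→b b: +{b}
  B via B→b: +{b}
  B via B→c: +{c}
  S via S→A S: +{b}
  S via S→d a: +{d}
  FIRST[S]={b,d}  FIRST[A]={b}  FIRST[B]={b,c}
pass 2:
  A via A→B: +{c}
  S via S→A S: +{c}
  FIRST[S]={b,c,d}  FIRST[A]={b,c}  FIRST[B]={b,c}
pass 3: (stable)
  FIRST[S]={b,c,d}  FIRST[A]={b,c}  FIRST[B]={b,c}

FIRST(S) = ["b", "c", "d"]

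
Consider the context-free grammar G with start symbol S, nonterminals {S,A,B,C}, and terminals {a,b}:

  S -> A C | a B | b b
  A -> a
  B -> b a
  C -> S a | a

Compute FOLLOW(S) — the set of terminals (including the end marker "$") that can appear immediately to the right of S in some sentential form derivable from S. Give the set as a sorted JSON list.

Compute FIRST by fixpoint:
iter 1:
  A via A→a: +{a}
  B via B→b a: +{b}
  C via C→a: +{a}
  S via S→A C: +{a}
  S via S→b b: +{b}
  FIRST(S)={a,b}  FIRST(A)={a}  FIRST(B)={b}  FIRST(C)={a}
iter 2:
  C via C→S a: +{b}
  FIRST(S)={a,b}  FIRST(A)={a}  FIRST(B)={b}  FIRST(C)={a,b}
iter 3: done
  FIRST(S)={a,b}  FIRST(A)={a}  FIRST(B)={b}  FIRST(C)={a,b}

FOLLOW sets:
initialize: $ ∈ FOLLOW(S)
[1]
  C→S a: FOLLOW(S) ⊇ FIRST(a) = {a}; new: +{a}
  S→A C: FOLLOW(A) ⊇ FIRST(C) = {a,b}; new: +{a,b}
  S→A C: FOLLOW(C) ⊇ FOLLOW(S) ⊇ {$,a}; new: +{$,a}
  S→a B: FOLLOW(B) ⊇ FOLLOW(S) ⊇ {$,a}; new: +{$,a}
  S: {$,a}  A: {a,b}  B: {$,a}  C: {$,a}
[2] — fixpoint
  S: {$,a}  A: {a,b}  B: {$,a}  C: {$,a}

FOLLOW(S) = ["$", "a"]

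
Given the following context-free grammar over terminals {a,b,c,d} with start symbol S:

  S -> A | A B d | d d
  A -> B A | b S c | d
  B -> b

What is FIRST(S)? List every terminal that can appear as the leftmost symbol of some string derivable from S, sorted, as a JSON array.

FIRST sets, iterate to fixpoint:
[1]
  A via A→b S c: +{b}
  A via A→d: +{d}
  B via B→b: +{b}
  S via S→A: +{b,d}
  S: {b,d}  A: {b,d}  B: {b}
[2] done
  S: {b,d}  A: {b,d}  B: {b}

FIRST(S) = ["b", "d"]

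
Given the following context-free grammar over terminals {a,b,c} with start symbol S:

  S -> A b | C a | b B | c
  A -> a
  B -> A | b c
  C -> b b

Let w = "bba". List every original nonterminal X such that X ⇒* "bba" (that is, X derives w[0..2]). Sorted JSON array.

Convert to CNF:
  S -> A T0 | C T2 | T0 B | c
  A -> a
  B -> T0 T1 | a
  C -> T0 T0
  T0 -> b
  T1 -> c
  T2 -> a

CYK table (by increasing span), restricted to cells inside w[0..2]:
  T[0,0] 'b' = {T0}  orig:{}
  T[1,1] 'b' = {T0}  orig:{}
  T[2,2] 'a' = {A,B,T2}  orig:{A,B}
  T[0,1] 'bb' = {C}
  T[1,2] 'ba' = {S}
  T[0,2] 'bba' = {S}

Original NTs in T[0,2] deriving "bba": ["S"]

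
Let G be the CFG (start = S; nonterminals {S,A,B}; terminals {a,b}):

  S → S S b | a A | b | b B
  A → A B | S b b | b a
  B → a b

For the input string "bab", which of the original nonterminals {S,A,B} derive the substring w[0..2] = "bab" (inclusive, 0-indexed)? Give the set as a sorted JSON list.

Convert to CNF:
  S -> S X3 | T0 B | T1 A | b
  A -> A B | S X2 | T0 T1
  B -> T1 T0
  T0 -> b
  T1 -> a
  X2 -> T0 T0
  X3 -> S T0

CYK fill (cells [i..j] with 0 ≤ i ≤ j ≤ 2 only):
  [0..0]={S,T0}  "b"  orig:{S}
  [1..1]={T1}  "a"  orig:{}
  [2..2]={S,T0}  "b"  orig:{S}
  [0..1]={A}  "ba"
  [1..2]={B}  "ab"
  [0..2]={S}  "bab"

Original NTs in T[0,2] deriving "bab": ["S"]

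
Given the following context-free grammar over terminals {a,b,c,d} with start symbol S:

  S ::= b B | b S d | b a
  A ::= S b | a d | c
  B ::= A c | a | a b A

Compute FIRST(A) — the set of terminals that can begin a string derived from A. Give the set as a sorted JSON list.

Compute FIRST by fixpoint:
iter 1:
  A via A→a d: +{a}
  A via A→c: +{c}
  B via B→A c: +{a,c}
  S via S→b B: +{b}
  S: {b}  A: {a,c}  B: {a,c}
iter 2:
  A via A→S b: +{b}
  B via B→A c: +{b}
  S: {b}  A: {a,b,c}  B: {a,b,c}
iter 3: — fixpoint
  S: {b}  A: {a,b,c}  B: {a,b,c}

FIRST(A) = ["a", "b", "c"]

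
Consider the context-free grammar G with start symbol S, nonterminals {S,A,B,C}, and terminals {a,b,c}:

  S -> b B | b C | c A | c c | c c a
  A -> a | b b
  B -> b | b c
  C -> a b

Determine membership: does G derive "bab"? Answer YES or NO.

Convert to CNF:
  S -> T0 B | T0 C | T1 A | T1 T1 | T1 X3
  A -> T0 T0 | a
  B -> T0 T1 | b
  C -> T2 T0
  T0 -> b
  T1 -> c
  T2 -> a
  X3 -> T1 T2

CYK table (by increasing span):
  T[0,0] 'b' = {B,T0}  orig:{B}
  T[1,1] 'a' = {A,T2}  orig:{A}
  T[2,2] 'b' = {B,T0}  orig:{B}
  T[0,1] 'ba' = ∅
  T[1,2] 'ab' = {C}
  T[0,2] 'bab' = {S}

S ∈ T[0,2] ⇒ YES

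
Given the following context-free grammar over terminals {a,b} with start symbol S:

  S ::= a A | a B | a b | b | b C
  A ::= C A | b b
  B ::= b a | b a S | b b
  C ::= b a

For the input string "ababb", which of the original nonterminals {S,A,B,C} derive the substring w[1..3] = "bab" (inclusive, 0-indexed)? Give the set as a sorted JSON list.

CNF form of G:
  S -> T0 C | T1 A | T1 B | T1 T0 | b
  A -> C A | T0 T0
  B -> T0 T0 | T0 T1 | T0 X2
  C -> T0 T1
  T0 -> b
  T1 -> a
  X2 -> T1 S

Fill CYK table bottom-up (cells [i..j] with 1 ≤ i ≤ j ≤ 3 only):
  T[1,1] 'b' = {S,T0}  orig:{S}
  T[2,2] 'a' = {T1}  orig:{}
  T[3,3] 'b' = {S,T0}  orig:{S}
  T[1,2] 'ba' = {B,C}
  T[2,3] 'ab' = {S,X2}  orig:{S}
  T[1,3] 'bab' = {B}

Original NTs in T[1,3] deriving "bab": ["B"]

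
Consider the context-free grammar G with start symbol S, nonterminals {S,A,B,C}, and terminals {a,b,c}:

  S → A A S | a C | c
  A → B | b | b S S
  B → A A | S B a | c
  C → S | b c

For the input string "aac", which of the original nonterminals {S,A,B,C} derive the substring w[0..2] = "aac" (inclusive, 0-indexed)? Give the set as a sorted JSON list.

CNF form of G:
  S -> A X7 | T0 C | c
  A -> A A | S X3 | T1 X4 | b | c
  B -> A A | S X5 | c
  C -> A X6 | T0 C | T1 T2 | c
  T0 -> a
  T1 -> b
  T2 -> c
  X3 -> B T0
  X4 -> S S
  X5 -> B T0
  X6 -> A S
  X7 -> A S

CYK table (by increasing span), restricted to cells inside w[0..2]:
  [0..0]={T0}  "a"  orig:{}
  [1..1]={T0}  "a"  orig:{}
  [2..2]={A,B,C,S,T2}  "c"  orig:{A,B,C,S}
  [0..1]=∅  "aa"
  [1..2]={C,S}  "ac"
  [0..2]={C,S}  "aac"

Original NTs in T[0,2] deriving "aac": ["C", "S"]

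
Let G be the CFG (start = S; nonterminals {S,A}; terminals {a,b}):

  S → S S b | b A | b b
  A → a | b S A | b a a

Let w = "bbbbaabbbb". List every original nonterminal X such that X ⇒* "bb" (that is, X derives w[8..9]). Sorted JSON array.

CNF form of G:
  S -> S X4 | T0 A | T0 T0
  A -> T0 X2 | T0 X3 | a
  T0 -> b
  T1 -> a
  X2 -> S A
  X3 -> T1 T1
  X4 -> S T0

Fill CYK table bottom-up (cells [i..j] with 8 ≤ i ≤ j ≤ 9 only):
  T[8,8] 'b' = {T0}  orig:{}
  T[9,9] 'b' = {T0}  orig:{}
  T[8,9] 'bb' = {S}

Original NTs in T[8,9] deriving "bb": ["S"]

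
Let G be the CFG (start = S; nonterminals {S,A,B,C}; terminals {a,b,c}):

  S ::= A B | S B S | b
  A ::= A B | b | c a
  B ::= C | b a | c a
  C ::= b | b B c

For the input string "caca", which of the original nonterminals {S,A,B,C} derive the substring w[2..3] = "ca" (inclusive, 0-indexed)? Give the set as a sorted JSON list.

CNF form of G:
  S -> A B | S X5 | b
  A -> A B | T0 T1 | b
  B -> T0 T1 | T2 T1 | T2 X3 | b
  C -> T2 X4 | b
  T0 -> c
  T1 -> a
  T2 -> b
  X3 -> B T0
  X4 -> B T0
  X5 -> B S

Fill CYK table bottom-up, restricted to cells inside w[2..3]:
  cell(2,2) c: {T0}  orig:{}
  cell(3,3) a: {T1}  orig:{}
  cell(2,3) ca: {A,B}

Original NTs in T[2,3] deriving "ca": ["A", "B"]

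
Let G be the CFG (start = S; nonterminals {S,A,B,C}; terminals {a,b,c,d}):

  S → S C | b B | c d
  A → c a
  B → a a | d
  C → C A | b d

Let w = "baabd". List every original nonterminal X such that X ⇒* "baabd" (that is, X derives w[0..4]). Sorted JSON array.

Convert to CNF:
  S -> S C | T0 T3 | T2 B
  A -> T0 T1
  B -> T1 T1 | d
  C -> C A | T2 T3
  T0 -> c
  T1 -> a
  T2 -> b
  T3 -> d

CYK table (by increasing span) — only the sub-triangle for w[0..4]:
  cell(0,0) b: {T2}  orig:{}
  cell(1,1) a: {T1}  orig:{}
  cell(2,2) a: {T1}  orig:{}
  cell(3,3) b: {T2}  orig:{}
  cell(4,4) d: {B,T3}  orig:{B}
  cell(0,1) ba: ∅
  cell(1,2) aa: {B}
  cell(2,3) ab: ∅
  cell(3,4) bd: {C,S}
  cell(0,2) baa: {S}
  cell(1,3) aab: ∅
  cell(2,4) abd: ∅
  cell(0,3) baab: ∅
  cell(1,4) aabd: ∅
  cell(0,4) baabd: {S}

Original NTs in T[0,4] deriving "baabd": ["S"]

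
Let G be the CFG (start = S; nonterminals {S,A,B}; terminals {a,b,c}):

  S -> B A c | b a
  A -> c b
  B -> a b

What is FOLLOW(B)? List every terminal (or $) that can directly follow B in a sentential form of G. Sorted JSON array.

FIRST sets, iterate to fixpoint:
iter 1:
  A via A→c b: +{c}
  B via B→a b: +{a}
  S via S→B A c: +{a}
  S via S→b a: +{b}
  FIRST[S]={a,b}  FIRST[A]={c}  FIRST[B]={a}
iter 2: — fixpoint
  FIRST[S]={a,b}  FIRST[A]={c}  FIRST[B]={a}

FOLLOW sets:
FOLLOW(S) := {$}
iter 1:
  S→B A c: FOLLOW(B) ⊇ FIRST(A) = {c}; new: +{c}
  S→B A c: FOLLOW(A) ⊇ FIRST(c) = {c}; new: +{c}
  FOLLOW[S]={$}  FOLLOW[A]={c}  FOLLOW[B]={c}
iter 2: (stable)
  FOLLOW[S]={$}  FOLLOW[A]={c}  FOLLOW[B]={c}

FOLLOW(B) = ["c"]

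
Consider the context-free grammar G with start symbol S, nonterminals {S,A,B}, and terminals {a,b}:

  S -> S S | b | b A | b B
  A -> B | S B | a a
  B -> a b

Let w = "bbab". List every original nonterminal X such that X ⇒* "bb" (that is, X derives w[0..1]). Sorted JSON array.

Convert to CNF:
  S -> S S | T1 A | T1 B | b
  A -> S B | T0 T0 | T0 T1
  B -> T0 T1
  T0 -> a
  T1 -> b

CYK table (by increasing span), restricted to cells inside w[0..1]:
  T[0,0] 'b' = {S,T1}  orig:{S}
  T[1,1] 'b' = {S,T1}  orig:{S}
  T[0,1] 'bb' = {S}

Original NTs in T[0,1] deriving "bb": ["S"]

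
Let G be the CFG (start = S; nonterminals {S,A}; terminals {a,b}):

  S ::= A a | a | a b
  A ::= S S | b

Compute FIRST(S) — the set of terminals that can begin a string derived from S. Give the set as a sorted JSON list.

Compute FIRST by fixpoint:
pass 1:
  A via A→b: +{b}
  S via S→A a: +{b}
  S via S→a: +{a}
  S: {a,b}  A: {b}
pass 2:
  A via A→S S: +{a}
  S: {a,b}  A: {a,b}
pass 3: done
  S: {a,b}  A: {a,b}

FIRST(S) = ["a", "b"]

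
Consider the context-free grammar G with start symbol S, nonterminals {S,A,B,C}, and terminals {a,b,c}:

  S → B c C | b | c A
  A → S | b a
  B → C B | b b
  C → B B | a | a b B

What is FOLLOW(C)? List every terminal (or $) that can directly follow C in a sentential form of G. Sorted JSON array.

FIRST sets, iterate to fixpoint:
[1]
  A via A→b a: +{b}
  B via B→b b: +{b}
  C via C→B B: +{b}
  C via C→a: +{a}
  S via S→B c C: +{b}
  S via S→c A: +{c}
  FIRST[S]={b,c}  FIRST[A]={b}  FIRST[B]={b}  FIRST[C]={a,b}
[2]
  A via A→S: +{c}
  B via B→C B: +{a}
  S via S→B c C: +{a}
  FIRST[S]={a,b,c}  FIRST[A]={b,c}  FIRST[B]={a,b}  FIRST[C]={a,b}
[3]
  A via A→S: +{a}
  FIRST[S]={a,b,c}  FIRST[A]={a,b,c}  FIRST[B]={a,b}  FIRST[C]={a,b}
[4] done
  FIRST[S]={a,b,c}  FIRST[A]={a,b,c}  FIRST[B]={a,b}  FIRST[C]={a,b}

FOLLOW sets:
initialize: $ ∈ FOLLOW(S)
round 1:
  B→C B: FOLLOW(C) ⊇ FIRST(B) = {a,b}; new: +{a,b}
  C→B B: FOLLOW(B) ⊇ FIRST(B) = {a,b}; new: +{a,b}
  S→B c C: FOLLOW(B) ⊇ FIRST(c) = {c}; new: +{c}
  S→B c C: FOLLOW(C) ⊇ FOLLOW(S) ⊇ {$}; new: +{$}
  S→c A: FOLLOW(A) ⊇ FOLLOW(S) ⊇ {$}; new: +{$}
  S: {$}  A: {$}  B: {a,b,c}  C: {$,a,b}
round 2:
  C→B B: FOLLOW(B) ⊇ FOLLOW(C) ⊇ {$,a,b}; new: +{$}
  S: {$}  A: {$}  B: {$,a,b,c}  C: {$,a,b}
round 3: (no change)
  S: {$}  A: {$}  B: {$,a,b,c}  C: {$,a,b}

FOLLOW(C) = ["$", "a", "b"]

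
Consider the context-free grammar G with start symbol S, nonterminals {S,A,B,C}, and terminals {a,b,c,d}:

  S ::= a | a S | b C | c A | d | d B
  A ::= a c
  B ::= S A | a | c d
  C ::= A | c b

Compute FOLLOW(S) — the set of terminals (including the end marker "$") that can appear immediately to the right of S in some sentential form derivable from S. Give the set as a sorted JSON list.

FIRST sets, iterate to fixpoint:
iter 1:
  A via A→a c: +{a}
  B via B→a: +{a}
  B via B→c d: +{c}
  C via C→A: +{a}
  C via C→c b: +{c}
  S via S→a: +{a}
  S via S→b C: +{b}
  S via S→c A: +{c}
  S via S→d: +{d}
  S: {a,b,c,d}  A: {a}  B: {a,c}  C: {a,c}
iter 2:
  B via B→S A: +{b,d}
  S: {a,b,c,d}  A: {a}  B: {a,b,c,d}  C: {a,c}
iter 3: done
  S: {a,b,c,d}  A: {a}  B: {a,b,c,d}  C: {a,c}

FOLLOW iteration:
seed FOLLOW(S) with $
round 1:
  B→S A: FOLLOW(S) ⊇ FIRST(A) = {a}; new: +{a}
  S→b C: FOLLOW(C) ⊇ FOLLOW(S) ⊇ {$,a}; new: +{$,a}
  S→c A: FOLLOW(A) ⊇ FOLLOW(S) ⊇ {$,a}; new: +{$,a}
  S→d B: FOLLOW(B) ⊇ FOLLOW(S) ⊇ {$,a}; new: +{$,a}
  FOLLOW(S)={$,a}  FOLLOW(A)={$,a}  FOLLOW(B)={$,a}  FOLLOW(C)={$,a}
round 2: — fixpoint
  FOLLOW(S)={$,a}  FOLLOW(A)={$,a}  FOLLOW(B)={$,a}  FOLLOW(C)={$,a}

FOLLOW(S) = ["$", "a"]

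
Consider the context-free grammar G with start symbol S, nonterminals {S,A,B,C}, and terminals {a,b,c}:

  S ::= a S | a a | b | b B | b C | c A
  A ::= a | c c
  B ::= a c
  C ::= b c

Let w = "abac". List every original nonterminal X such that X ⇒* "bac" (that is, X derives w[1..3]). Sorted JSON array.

CNF form of G:
  S -> T0 A | T1 S | T1 T1 | T2 B | T2 C | b
  A -> T0 T0 | a
  B -> T1 T0
  C -> T2 T0
  T0 -> c
  T1 -> a
  T2 -> b

CYK fill, restricted to cells inside w[1..3]:
  [1..1]={S,T2}  "b"  orig:{S}
  [2..2]={A,T1}  "a"  orig:{A}
  [3..3]={T0}  "c"  orig:{}
  [1..2]=∅  "ba"
  [2..3]={B}  "ac"
  [1..3]={S}  "bac"

Original NTs in T[1,3] deriving "bac": ["S"]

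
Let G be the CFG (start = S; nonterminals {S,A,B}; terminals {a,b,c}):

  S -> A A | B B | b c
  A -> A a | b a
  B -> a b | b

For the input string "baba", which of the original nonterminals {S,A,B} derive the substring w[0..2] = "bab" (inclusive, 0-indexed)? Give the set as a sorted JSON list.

Convert to CNF:
  S -> A A | B B | T1 T2
  A -> A T0 | T1 T0
  B -> T0 T1 | b
  T0 -> a
  T1 -> b
  T2 -> c

Fill CYK table bottom-up, restricted to cells inside w[0..2]:
  cell(0,0) b: {B,T1}  orig:{B}
  cell(1,1) a: {T0}  orig:{}
  cell(2,2) b: {B,T1}  orig:{B}
  cell(0,1) ba: {A}
  cell(1,2) ab: {B}
  cell(0,2) bab: {S}

Original NTs in T[0,2] deriving "bab": ["S"]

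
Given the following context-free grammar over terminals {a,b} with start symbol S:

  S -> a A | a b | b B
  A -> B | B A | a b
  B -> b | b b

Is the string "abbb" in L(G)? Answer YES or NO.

CNF form of G:
  S -> T0 A | T0 T1 | T1 B
  A -> B A | T0 T1 | T1 T1 | b
  B -> T1 T1 | b
  T0 -> a
  T1 -> b

CYK fill:
  [0..0]={T0}  "a"  orig:{}
  [1..1]={A,B,T1}  "b"  orig:{A,B}
  [2..2]={A,B,T1}  "b"  orig:{A,B}
  [3..3]={A,B,T1}  "b"  orig:{A,B}
  [0..1]={A,S}  "ab"
  [1..2]={A,B,S}  "bb"
  [2..3]={A,B,S}  "bb"
  [0..2]={S}  "abb"
  [1..3]={A,S}  "bbb"
  [0..3]={S}  "abbb"

S ∈ T[0,3] ⇒ YES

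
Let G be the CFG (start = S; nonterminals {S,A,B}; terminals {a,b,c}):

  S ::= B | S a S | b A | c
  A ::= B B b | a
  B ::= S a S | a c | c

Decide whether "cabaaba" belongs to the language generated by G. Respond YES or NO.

Convert to CNF:
  S -> S X5 | T0 A | T1 T2 | c
  A -> B X3 | a
  B -> S X4 | T1 T2 | c
  T0 -> b
  T1 -> a
  T2 -> c
  X3 -> B T0
  X4 -> T1 S
  X5 -> T1 S

CYK fill:
  [0..0]={B,S,T2}  "c"  orig:{B,S}
  [1..1]={A,T1}  "a"  orig:{A}
  [2..2]={T0}  "b"  orig:{}
  [3..3]={A,T1}  "a"  orig:{A}
  [4..4]={A,T1}  "a"  orig:{A}
  [5..5]={T0}  "b"  orig:{}
  [6..6]={A,T1}  "a"  orig:{A}
  [0..1]=∅  "ca"
  [1..2]=∅  "ab"
  [2..3]={S}  "ba"
  [3..4]=∅  "aa"
  [4..5]=∅  "ab"
  [5..6]={S}  "ba"
  [0..2]=∅  "cab"
  [1..3]={X4,X5}  "aba"  orig:{}
  [2..4]=∅  "baa"
  [3..5]=∅  "aab"
  [4..6]={X4,X5}  "aba"  orig:{}
  [0..3]={B,S}  "caba"
  [1..4]=∅  "abaa"
  [2..5]=∅  "baab"
  [3..6]=∅  "aaba"
  [0..4]=∅  "cabaa"
  [1..5]=∅  "abaab"
  [2..6]={B,S}  "baaba"
  [0..5]=∅  "cabaab"
  [1..6]={X4,X5}  "abaaba"  orig:{}
  [0..6]={B,S}  "cabaaba"

S ∈ T[0,6] ⇒ YES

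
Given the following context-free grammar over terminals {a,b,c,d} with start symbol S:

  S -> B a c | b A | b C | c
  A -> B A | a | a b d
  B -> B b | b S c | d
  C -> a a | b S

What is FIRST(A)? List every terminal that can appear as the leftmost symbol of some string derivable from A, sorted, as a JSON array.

Compute FIRST by fixpoint:
pass 1:
  A via A→a: +{a}
  B via B→b S c: +{b}
  B via B→d: +{d}
  C via C→a a: +{a}
  C via C→b S: +{b}
  S via S→B a c: +{b,d}
  S via S→c: +{c}
  FIRST(S)={b,c,d}  FIRST(A)={a}  FIRST(B)={b,d}  FIRST(C)={a,b}
pass 2:
  A via A→B A: +{b,d}
  FIRST(S)={b,c,d}  FIRST(A)={a,b,d}  FIRST(B)={b,d}  FIRST(C)={a,b}
pass 3: — fixpoint
  FIRST(S)={b,c,d}  FIRST(A)={a,b,d}  FIRST(B)={b,d}  FIRST(C)={a,b}

FIRST(A) = ["a", "b", "d"]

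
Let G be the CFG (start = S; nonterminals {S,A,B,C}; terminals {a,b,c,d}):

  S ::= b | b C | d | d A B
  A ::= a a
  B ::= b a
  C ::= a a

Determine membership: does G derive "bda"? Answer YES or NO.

CNF form of G:
  S -> T1 C | T2 X3 | b | d
  A -> T0 T0
  B -> T1 T0
  C -> T0 T0
  T0 -> a
  T1 -> b
  T2 -> d
  X3 -> A B

Fill CYK table bottom-up:
  cell(0,0) b: {S,T1}  orig:{S}
  cell(1,1) d: {S,T2}  orig:{S}
  cell(2,2) a: {T0}  orig:{}
  cell(0,1) bd: ∅
  cell(1,2) da: ∅
  cell(0,2) bda: ∅

S ∉ T[0,2] ⇒ NO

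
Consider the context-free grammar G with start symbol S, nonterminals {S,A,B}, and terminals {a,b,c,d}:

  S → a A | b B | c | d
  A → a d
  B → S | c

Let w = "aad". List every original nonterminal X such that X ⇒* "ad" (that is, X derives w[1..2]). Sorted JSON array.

CNF form of G:
  S -> T0 A | T2 B | c | d
  A -> T0 T1
  B -> T0 A | T2 B | c | d
  T0 -> a
  T1 -> d
  T2 -> b

Fill CYK table bottom-up, restricted to cells inside w[1..2]:
  [1..1]={T0}  "a"  orig:{}
  [2..2]={B,S,T1}  "d"  orig:{B,S}
  [1..2]={A}  "ad"

Original NTs in T[1,2] deriving "ad": ["A"]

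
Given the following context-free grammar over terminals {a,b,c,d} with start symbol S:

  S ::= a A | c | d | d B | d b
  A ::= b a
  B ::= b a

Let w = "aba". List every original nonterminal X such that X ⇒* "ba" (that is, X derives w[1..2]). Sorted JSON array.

Convert to CNF:
  S -> T1 A | T2 B | T2 T0 | c | d
  A -> T0 T1
  B -> T0 T1
  T0 -> b
  T1 -> a
  T2 -> d

CYK fill, restricted to cells inside w[1..2]:
  T[1,1] 'b' = {T0}  orig:{}
  T[2,2] 'a' = {T1}  orig:{}
  T[1,2] 'ba' = {A,B}

Original NTs in T[1,2] deriving "ba": ["A", "B"]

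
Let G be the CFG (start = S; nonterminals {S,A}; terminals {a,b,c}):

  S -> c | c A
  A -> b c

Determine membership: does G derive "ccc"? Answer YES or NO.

CNF form of G:
  S -> T1 A | c
  A -> T0 T1
  T0 -> b
  T1 -> c

CYK fill:
  T[0,0] 'c' = {S,T1}  orig:{S}
  T[1,1] 'c' = {S,T1}  orig:{S}
  T[2,2] 'c' = {S,T1}  orig:{S}
  T[0,1] 'cc' = ∅
  T[1,2] 'cc' = ∅
  T[0,2] 'ccc' = ∅

S ∉ T[0,2] ⇒ NO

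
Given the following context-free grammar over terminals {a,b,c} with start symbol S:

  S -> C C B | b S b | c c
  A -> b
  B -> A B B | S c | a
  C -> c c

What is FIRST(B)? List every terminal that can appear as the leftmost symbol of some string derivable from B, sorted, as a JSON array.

FIRST iteration:
round 1:
  A via A→b: +{b}
  B via B→A B B: +{b}
  B via B→a: +{a}
  C via C→c c: +{c}
  S via S→C C B: +{c}
  S via S→b S b: +{b}
  FIRST[S]={b,c}  FIRST[A]={b}  FIRST[B]={a,b}  FIRST[C]={c}
round 2:
  B via B→S c: +{c}
  FIRST[S]={b,c}  FIRST[A]={b}  FIRST[B]={a,b,c}  FIRST[C]={c}
round 3: done
  FIRST[S]={b,c}  FIRST[A]={b}  FIRST[B]={a,b,c}  FIRST[C]={c}

FIRST(B) = ["a", "b", "c"]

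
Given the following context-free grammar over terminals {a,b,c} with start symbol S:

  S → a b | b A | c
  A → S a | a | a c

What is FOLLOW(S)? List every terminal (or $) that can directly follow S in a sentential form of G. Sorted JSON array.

FIRST sets, iterate to fixpoint:
[1]
  A via A→a: +{a}
  S via S→a b: +{a}
  S via S→b A: +{b}
  S via S→c: +{c}
  FIRST[S]={a,b,c}  FIRST[A]={a}
[2]
  A via A→S a: +{b,c}
  FIRST[S]={a,b,c}  FIRST[A]={a,b,c}
[3] done
  FIRST[S]={a,b,c}  FIRST[A]={a,b,c}

Compute FOLLOW by fixpoint:
initialize: $ ∈ FOLLOW(S)
[1]
  A→S a: FOLLOW(S) ⊇ FIRST(a) = {a}; new: +{a}
  S→b A: FOLLOW(A) ⊇ FOLLOW(S) ⊇ {$,a}; new: +{$,a}
  FOLLOW(S)={$,a}  FOLLOW(A)={$,a}
[2] (stable)
  FOLLOW(S)={$,a}  FOLLOW(A)={$,a}

FOLLOW(S) = ["$", "a"]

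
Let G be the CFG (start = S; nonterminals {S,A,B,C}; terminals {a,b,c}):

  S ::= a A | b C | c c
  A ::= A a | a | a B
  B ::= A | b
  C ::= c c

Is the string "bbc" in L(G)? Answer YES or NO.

Convert to CNF:
  S -> T0 A | T1 T1 | T2 C
  A -> A T0 | T0 B | a
  B -> A T0 | T0 B | a | b
  C -> T1 T1
  T0 -> a
  T1 -> c
  T2 -> b

Fill CYK table bottom-up:
  T[0,0] 'b' = {B,T2}  orig:{B}
  T[1,1] 'b' = {B,T2}  orig:{B}
  T[2,2] 'c' = {T1}  orig:{}
  T[0,1] 'bb' = ∅
  T[1,2] 'bc' = ∅
  T[0,2] 'bbc' = ∅

S ∉ T[0,2] ⇒ NO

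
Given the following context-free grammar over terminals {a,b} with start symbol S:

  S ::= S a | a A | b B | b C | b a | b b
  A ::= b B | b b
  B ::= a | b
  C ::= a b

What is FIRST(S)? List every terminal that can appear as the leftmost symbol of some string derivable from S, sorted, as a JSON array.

FIRST sets, iterate to fixpoint:
round 1:
  A via A→b B: +{b}
  B via B→a: +{a}
  B via B→b: +{b}
  C via C→a b: +{a}
  S via S→a A: +{a}
  S via S→b B: +{b}
  FIRST[S]={a,b}  FIRST[A]={b}  FIRST[B]={a,b}  FIRST[C]={a}
round 2: (stable)
  FIRST[S]={a,b}  FIRST[A]={b}  FIRST[B]={a,b}  FIRST[C]={a}

FIRST(S) = ["a", "b"]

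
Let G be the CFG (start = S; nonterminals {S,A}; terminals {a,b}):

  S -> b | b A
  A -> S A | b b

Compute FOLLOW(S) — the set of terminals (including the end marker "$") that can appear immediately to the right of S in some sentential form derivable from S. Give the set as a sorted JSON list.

FIRST sets, iterate to fixpoint:
iter 1:
  A via A→b b: +{b}
  S via S→b: +{b}
  S: {b}  A: {b}
iter 2: (no change)
  S: {b}  A: {b}

Compute FOLLOW by fixpoint:
initialize: $ ∈ FOLLOW(S)
pass 1:
  A→S A: FOLLOW(S) ⊇ FIRST(A) = {b}; new: +{b}
  S→b A: FOLLOW(A) ⊇ FOLLOW(S) ⊇ {$,b}; new: +{$,b}
  S: {$,b}  A: {$,b}
pass 2: (no change)
  S: {$,b}  A: {$,b}

FOLLOW(S) = ["$", "b"]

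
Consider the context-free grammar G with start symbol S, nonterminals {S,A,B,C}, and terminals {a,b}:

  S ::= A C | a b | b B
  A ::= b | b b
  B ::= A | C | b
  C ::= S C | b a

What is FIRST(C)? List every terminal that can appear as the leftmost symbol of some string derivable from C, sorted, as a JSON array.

Compute FIRST by fixpoint:
round 1:
  A via A→b: +{b}
  B via B→A: +{b}
  C via C→b a: +{b}
  S via S→A C: +{b}
  S via S→a b: +{a}
  FIRST[S]={a,b}  FIRST[A]={b}  FIRST[B]={b}  FIRST[C]={b}
round 2:
  C via C→S C: +{a}
  FIRST[S]={a,b}  FIRST[A]={b}  FIRST[B]={b}  FIRST[C]={a,b}
round 3:
  B via B→C: +{a}
  FIRST[S]={a,b}  FIRST[A]={b}  FIRST[B]={a,b}  FIRST[C]={a,b}
round 4: done
  FIRST[S]={a,b}  FIRST[A]={b}  FIRST[B]={a,b}  FIRST[C]={a,b}

FIRST(C) = ["a", "b"]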